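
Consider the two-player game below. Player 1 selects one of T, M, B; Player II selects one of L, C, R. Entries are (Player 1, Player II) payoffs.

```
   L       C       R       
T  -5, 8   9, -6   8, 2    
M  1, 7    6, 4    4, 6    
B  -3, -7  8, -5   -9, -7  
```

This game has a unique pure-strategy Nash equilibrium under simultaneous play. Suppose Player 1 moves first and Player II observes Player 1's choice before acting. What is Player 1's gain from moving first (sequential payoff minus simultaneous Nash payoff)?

7

Solve by backward induction (Player 1 leads).
- T: Player II compares 8, -6, 2 and picks L; Player 1 would get -5.
- M: Player II compares 7, 4, 6 and picks L; Player 1 would get 1.
- B: Player II compares -7, -5, -7 and picks C; Player 1 would get 8.
Player 1's induced payoffs are -5, 1, 8, so Player 1 commits to B. Subgame-perfect outcome: (B, C) with payoffs (8, -5).
For the simultaneous game, intersect best replies.
Player 1's best replies: L→M; C→T; R→T.
Player II's best replies: T→L; M→L; B→C.
Only (M, L) has each player best-responding; Nash payoffs (1, 7).
Player 1's commitment gain: 8 − 1 = 7.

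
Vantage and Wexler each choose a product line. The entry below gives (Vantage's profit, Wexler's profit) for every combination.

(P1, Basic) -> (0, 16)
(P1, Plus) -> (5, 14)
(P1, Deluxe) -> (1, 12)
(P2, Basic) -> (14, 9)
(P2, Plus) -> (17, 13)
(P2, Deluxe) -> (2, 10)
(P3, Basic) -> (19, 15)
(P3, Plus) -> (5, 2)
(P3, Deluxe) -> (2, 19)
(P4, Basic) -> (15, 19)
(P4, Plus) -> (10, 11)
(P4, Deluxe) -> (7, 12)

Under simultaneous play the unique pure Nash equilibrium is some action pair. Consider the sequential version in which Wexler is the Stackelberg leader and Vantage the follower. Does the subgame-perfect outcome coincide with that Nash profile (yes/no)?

no

Solve by backward induction (Wexler leads).
- Basic: Vantage compares 0, 14, 19, 15 and picks P3; Wexler would get 15.
- Plus: Vantage compares 5, 17, 5, 10 and picks P2; Wexler would get 13.
- Deluxe: Vantage compares 1, 2, 2, 7 and picks P4; Wexler would get 12.
Among 15, 13, 12, the best is 15 at Basic. Subgame-perfect outcome: (P3, Basic) with payoffs (19, 15).
Under simultaneous play:
Vantage's best replies: Basic→P3; Plus→P2; Deluxe→P4.
Wexler's best replies: P1→Basic; P2→Plus; P3→Deluxe; P4→Basic.
The unique mutual best reply is (P2, Plus), giving (17, 13).
Sequential outcome (P3, Basic) differs from the Nash profile (P2, Plus).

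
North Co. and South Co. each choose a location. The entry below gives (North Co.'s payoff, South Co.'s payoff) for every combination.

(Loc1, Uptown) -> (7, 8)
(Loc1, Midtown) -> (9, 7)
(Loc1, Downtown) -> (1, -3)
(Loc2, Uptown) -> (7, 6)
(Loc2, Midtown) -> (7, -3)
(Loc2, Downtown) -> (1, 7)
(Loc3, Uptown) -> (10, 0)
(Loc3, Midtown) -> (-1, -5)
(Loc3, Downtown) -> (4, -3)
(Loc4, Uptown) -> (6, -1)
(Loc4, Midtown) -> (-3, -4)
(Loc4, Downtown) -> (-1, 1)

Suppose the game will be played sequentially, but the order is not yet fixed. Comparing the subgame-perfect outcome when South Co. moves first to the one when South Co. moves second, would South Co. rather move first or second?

If North Co. leads: South Co.'s best replies are Loc1→Uptown, Loc2→Downtown, Loc3→Uptown, Loc4→Downtown; North Co.'s induced payoffs 7, 1, 10, -1; outcome (Loc3, Uptown), payoffs (10, 0).
If South Co. leads: North Co.'s best replies are Uptown→Loc3, Midtown→Loc1, Downtown→Loc3; South Co.'s induced payoffs 0, 7, -3; outcome (Loc1, Midtown), payoffs (9, 7).
South Co. gets 7 moving first and 0 moving second, so South Co. prefers to move first.

first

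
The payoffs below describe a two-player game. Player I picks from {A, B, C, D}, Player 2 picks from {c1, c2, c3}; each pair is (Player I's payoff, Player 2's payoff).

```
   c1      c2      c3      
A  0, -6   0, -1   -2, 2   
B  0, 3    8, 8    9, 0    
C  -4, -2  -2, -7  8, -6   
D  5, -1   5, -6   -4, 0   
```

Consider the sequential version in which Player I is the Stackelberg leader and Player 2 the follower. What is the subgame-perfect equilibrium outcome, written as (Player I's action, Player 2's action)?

(B, c2)

Backward induction with Player I moving first.
- A → Player 2 plays c3 (best of -6, -1, 2); Player I gets -2.
- B → Player 2 plays c2 (best of 3, 8, 0); Player I gets 8.
- C → Player 2 plays c1 (best of -2, -7, -6); Player I gets -4.
- D → Player 2 plays c3 (best of -1, -6, 0); Player I gets -4.
Maximizing over -2, 8, -4, -4, Player I chooses B. Subgame-perfect outcome: (B, c2) with payoffs (8, 8).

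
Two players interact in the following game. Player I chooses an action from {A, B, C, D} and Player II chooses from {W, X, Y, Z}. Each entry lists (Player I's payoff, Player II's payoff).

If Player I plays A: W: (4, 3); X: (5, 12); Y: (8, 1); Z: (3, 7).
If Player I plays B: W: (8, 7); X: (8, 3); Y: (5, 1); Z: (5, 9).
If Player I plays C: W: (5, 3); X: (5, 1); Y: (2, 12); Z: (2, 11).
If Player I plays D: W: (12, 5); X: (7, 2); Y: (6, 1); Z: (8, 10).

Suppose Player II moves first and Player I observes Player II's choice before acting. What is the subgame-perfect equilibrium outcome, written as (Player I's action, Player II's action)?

Work backward from Player I's decision.
- W: BR = D, leader payoff 5.
- X: BR = B, leader payoff 3.
- Y: BR = A, leader payoff 1.
- Z: BR = D, leader payoff 10.
Maximizing over 5, 3, 1, 10, Player II chooses Z. Subgame-perfect outcome: (D, Z) with payoffs (8, 10).

(D, Z)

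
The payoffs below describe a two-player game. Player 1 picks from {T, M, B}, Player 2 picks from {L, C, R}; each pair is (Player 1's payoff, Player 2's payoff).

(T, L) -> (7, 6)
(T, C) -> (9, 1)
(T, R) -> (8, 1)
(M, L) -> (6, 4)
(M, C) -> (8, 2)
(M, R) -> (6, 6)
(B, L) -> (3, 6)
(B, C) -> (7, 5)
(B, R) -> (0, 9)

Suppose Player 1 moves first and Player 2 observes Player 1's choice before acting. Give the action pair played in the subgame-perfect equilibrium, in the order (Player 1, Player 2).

(T, L)

Backward induction with Player 1 moving first.
- T → Player 2 plays L (best of 6, 1, 1); Player 1 gets 7.
- M → Player 2 plays R (best of 4, 2, 6); Player 1 gets 6.
- B → Player 2 plays R (best of 6, 5, 9); Player 1 gets 0.
Player 1's induced payoffs are 7, 6, 0, so Player 1 commits to T. Subgame-perfect outcome: (T, L) with payoffs (7, 6).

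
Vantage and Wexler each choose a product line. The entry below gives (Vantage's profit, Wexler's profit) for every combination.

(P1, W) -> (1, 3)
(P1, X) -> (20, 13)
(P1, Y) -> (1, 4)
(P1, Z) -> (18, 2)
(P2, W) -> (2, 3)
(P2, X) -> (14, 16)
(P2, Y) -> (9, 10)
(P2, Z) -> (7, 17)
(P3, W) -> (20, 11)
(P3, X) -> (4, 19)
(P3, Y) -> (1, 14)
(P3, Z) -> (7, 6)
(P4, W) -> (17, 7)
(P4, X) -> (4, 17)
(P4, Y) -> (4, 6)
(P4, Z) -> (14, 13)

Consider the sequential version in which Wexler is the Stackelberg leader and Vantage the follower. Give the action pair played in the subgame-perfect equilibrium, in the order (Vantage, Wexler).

(P1, X)

Vantage best-responds to each possible Wexler move:
- W: Vantage compares 1, 2, 20, 17 and picks P3; Wexler would get 11.
- X: Vantage compares 20, 14, 4, 4 and picks P1; Wexler would get 13.
- Y: Vantage compares 1, 9, 1, 4 and picks P2; Wexler would get 10.
- Z: Vantage compares 18, 7, 7, 14 and picks P1; Wexler would get 2.
Maximizing over 11, 13, 10, 2, Wexler chooses X. Subgame-perfect outcome: (P1, X) with payoffs (20, 13).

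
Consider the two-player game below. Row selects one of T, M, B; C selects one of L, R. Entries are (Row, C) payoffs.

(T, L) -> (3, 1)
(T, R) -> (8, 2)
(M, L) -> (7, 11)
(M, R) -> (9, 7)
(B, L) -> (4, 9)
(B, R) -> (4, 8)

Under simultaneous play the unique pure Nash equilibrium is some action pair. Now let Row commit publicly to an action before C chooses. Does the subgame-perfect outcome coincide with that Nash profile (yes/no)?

no

Solve by backward induction (Row leads).
- T → C plays R (best of 1, 2); Row gets 8.
- M → C plays L (best of 11, 7); Row gets 7.
- B → C plays L (best of 9, 8); Row gets 4.
Among 8, 7, 4, the best is 8 at T. Subgame-perfect outcome: (T, R) with payoffs (8, 2).
For the simultaneous game, intersect best replies.
Row's best replies: L→M; R→M.
C's best replies: T→R; M→L; B→L.
Only (M, L) has each player best-responding; Nash payoffs (7, 11).
Sequential outcome (T, R) differs from the Nash profile (M, L).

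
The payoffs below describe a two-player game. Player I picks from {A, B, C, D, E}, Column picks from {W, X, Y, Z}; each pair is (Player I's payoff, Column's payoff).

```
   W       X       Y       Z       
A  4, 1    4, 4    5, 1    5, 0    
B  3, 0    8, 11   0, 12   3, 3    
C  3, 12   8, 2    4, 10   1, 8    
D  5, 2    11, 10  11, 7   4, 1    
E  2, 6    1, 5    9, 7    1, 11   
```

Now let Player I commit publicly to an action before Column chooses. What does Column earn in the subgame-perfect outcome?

Solve by backward induction (Player I leads).
- A → Column plays X (best of 1, 4, 1, 0); Player I gets 4.
- B → Column plays Y (best of 0, 11, 12, 3); Player I gets 0.
- C → Column plays W (best of 12, 2, 10, 8); Player I gets 3.
- D → Column plays X (best of 2, 10, 7, 1); Player I gets 11.
- E → Column plays Z (best of 6, 5, 7, 11); Player I gets 1.
Among 4, 0, 3, 11, 1, the best is 11 at D. Subgame-perfect outcome: (D, X) with payoffs (11, 10).

10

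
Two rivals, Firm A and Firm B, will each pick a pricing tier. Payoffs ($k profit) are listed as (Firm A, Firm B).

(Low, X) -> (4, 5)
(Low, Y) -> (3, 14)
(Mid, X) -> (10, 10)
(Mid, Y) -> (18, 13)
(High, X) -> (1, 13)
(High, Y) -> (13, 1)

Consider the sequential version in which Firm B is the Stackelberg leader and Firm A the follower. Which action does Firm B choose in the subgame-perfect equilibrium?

Y

Firm A best-responds to each possible Firm B move:
- X: Firm A compares 4, 10, 1 and picks Mid; Firm B would get 10.
- Y: Firm A compares 3, 18, 13 and picks Mid; Firm B would get 13.
Maximizing over 10, 13, Firm B chooses Y. Subgame-perfect outcome: (Mid, Y) with payoffs (18, 13).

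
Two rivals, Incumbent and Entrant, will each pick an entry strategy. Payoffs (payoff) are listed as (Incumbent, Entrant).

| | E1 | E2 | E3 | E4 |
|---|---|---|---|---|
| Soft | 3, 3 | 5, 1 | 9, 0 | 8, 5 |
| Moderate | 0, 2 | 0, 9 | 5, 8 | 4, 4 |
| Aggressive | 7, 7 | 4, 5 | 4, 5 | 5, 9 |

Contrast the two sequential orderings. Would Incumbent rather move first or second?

If Incumbent leads: Entrant's best replies are Soft→E4, Moderate→E2, Aggressive→E4; Incumbent's induced payoffs 8, 0, 5; outcome (Soft, E4), payoffs (8, 5).
If Entrant leads: Incumbent's best replies are E1→Aggressive, E2→Soft, E3→Soft, E4→Soft; Entrant's induced payoffs 7, 1, 0, 5; outcome (Aggressive, E1), payoffs (7, 7).
Incumbent gets 8 moving first and 7 moving second, so Incumbent prefers to move first.

first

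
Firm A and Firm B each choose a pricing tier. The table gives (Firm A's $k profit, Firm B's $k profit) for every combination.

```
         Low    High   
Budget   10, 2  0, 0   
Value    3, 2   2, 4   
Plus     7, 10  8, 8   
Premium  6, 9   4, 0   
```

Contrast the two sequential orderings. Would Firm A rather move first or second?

If Firm A leads: Firm B's best replies are Budget→Low, Value→High, Plus→Low, Premium→Low; Firm A's induced payoffs 10, 2, 7, 6; outcome (Budget, Low), payoffs (10, 2).
If Firm B leads: Firm A's best replies are Low→Budget, High→Plus; Firm B's induced payoffs 2, 8; outcome (Plus, High), payoffs (8, 8).
Firm A gets 10 moving first and 8 moving second, so Firm A prefers to move first.

first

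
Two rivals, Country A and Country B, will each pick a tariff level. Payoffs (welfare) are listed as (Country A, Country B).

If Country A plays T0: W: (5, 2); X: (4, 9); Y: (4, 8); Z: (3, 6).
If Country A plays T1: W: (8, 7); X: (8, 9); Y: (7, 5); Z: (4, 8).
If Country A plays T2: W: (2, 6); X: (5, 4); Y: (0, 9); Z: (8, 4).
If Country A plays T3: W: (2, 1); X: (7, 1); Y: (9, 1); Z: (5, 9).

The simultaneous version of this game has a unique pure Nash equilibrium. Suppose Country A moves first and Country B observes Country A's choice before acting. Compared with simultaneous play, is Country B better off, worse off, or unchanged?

Work backward from Country B's decision.
- T0: BR = X, leader payoff 4.
- T1: BR = X, leader payoff 8.
- T2: BR = Y, leader payoff 0.
- T3: BR = Z, leader payoff 5.
Among 4, 8, 0, 5, the best is 8 at T1. Subgame-perfect outcome: (T1, X) with payoffs (8, 9).
For the simultaneous game, intersect best replies.
Country A's best replies: W→T1; X→T1; Y→T3; Z→T2.
Country B's best replies: T0→X; T1→X; T2→Y; T3→Z.
Only (T1, X) has each player best-responding; Nash payoffs (8, 9).
Country B earns 9 sequentially versus 9 at the Nash outcome: unchanged.

unchanged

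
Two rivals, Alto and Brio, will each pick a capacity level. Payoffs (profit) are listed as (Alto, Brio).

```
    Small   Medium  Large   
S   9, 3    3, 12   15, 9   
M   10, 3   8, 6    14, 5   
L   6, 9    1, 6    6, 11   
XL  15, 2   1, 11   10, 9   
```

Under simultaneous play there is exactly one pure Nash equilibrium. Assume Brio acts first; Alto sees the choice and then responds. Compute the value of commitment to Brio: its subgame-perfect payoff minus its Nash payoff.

3

Alto best-responds to each possible Brio move:
- Small → Alto plays XL (best of 9, 10, 6, 15); Brio gets 2.
- Medium → Alto plays M (best of 3, 8, 1, 1); Brio gets 6.
- Large → Alto plays S (best of 15, 14, 6, 10); Brio gets 9.
Maximizing over 2, 6, 9, Brio chooses Large. Subgame-perfect outcome: (S, Large) with payoffs (15, 9).
Now find the simultaneous Nash equilibrium.
Alto's best replies: Small→XL; Medium→M; Large→S.
Brio's best replies: S→Medium; M→Medium; L→Large; XL→Medium.
The unique mutual best reply is (M, Medium), giving (8, 6).
Brio's commitment gain: 9 − 6 = 3.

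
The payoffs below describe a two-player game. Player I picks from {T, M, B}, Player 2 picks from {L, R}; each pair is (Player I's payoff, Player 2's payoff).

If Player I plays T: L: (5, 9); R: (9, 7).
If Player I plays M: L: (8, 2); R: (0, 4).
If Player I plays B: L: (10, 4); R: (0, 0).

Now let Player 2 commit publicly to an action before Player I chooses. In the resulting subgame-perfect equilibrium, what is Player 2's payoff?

7

Solve by backward induction (Player 2 leads).
- L: BR = B, leader payoff 4.
- R: BR = T, leader payoff 7.
Among 4, 7, the best is 7 at R. Subgame-perfect outcome: (T, R) with payoffs (9, 7).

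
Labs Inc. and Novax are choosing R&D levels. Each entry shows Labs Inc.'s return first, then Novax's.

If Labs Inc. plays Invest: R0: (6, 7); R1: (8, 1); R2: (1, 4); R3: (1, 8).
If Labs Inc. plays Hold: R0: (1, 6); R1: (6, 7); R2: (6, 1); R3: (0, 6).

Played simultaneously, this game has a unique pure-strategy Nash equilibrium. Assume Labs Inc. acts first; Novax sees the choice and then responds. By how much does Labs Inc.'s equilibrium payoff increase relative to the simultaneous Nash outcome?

Work backward from Novax's decision.
- Invest: BR = R3, leader payoff 1.
- Hold: BR = R1, leader payoff 6.
Maximizing over 1, 6, Labs Inc. chooses Hold. Subgame-perfect outcome: (Hold, R1) with payoffs (6, 7).
For the simultaneous game, intersect best replies.
Labs Inc.'s best replies: R0→Invest; R1→Invest; R2→Hold; R3→Invest.
Novax's best replies: Invest→R3; Hold→R1.
Only (Invest, R3) has each player best-responding; Nash payoffs (1, 8).
Labs Inc.'s commitment gain: 6 − 1 = 5.

5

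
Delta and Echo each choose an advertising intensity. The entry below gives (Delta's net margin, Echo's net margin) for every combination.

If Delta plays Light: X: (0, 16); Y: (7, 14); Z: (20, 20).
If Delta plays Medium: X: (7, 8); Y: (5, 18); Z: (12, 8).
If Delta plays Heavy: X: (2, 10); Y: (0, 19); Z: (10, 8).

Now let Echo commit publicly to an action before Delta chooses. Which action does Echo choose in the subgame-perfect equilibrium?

Solve by backward induction (Echo leads).
- X → Delta plays Medium (best of 0, 7, 2); Echo gets 8.
- Y → Delta plays Light (best of 7, 5, 0); Echo gets 14.
- Z → Delta plays Light (best of 20, 12, 10); Echo gets 20.
Among 8, 14, 20, the best is 20 at Z. Subgame-perfect outcome: (Light, Z) with payoffs (20, 20).

Z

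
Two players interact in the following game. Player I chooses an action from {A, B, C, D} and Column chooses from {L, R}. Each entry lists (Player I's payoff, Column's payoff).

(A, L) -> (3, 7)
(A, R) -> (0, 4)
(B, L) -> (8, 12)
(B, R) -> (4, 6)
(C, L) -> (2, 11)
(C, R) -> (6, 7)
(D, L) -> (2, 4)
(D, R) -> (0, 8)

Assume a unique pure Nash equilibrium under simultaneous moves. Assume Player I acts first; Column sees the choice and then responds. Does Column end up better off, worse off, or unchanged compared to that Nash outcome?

unchanged

Work backward from Column's decision.
- A: BR = L, leader payoff 3.
- B: BR = L, leader payoff 8.
- C: BR = L, leader payoff 2.
- D: BR = R, leader payoff 0.
Among 3, 8, 2, 0, the best is 8 at B. Subgame-perfect outcome: (B, L) with payoffs (8, 12).
For the simultaneous game, intersect best replies.
Player I's best replies: L→B; R→C.
Column's best replies: A→L; B→L; C→L; D→R.
Only (B, L) has each player best-responding; Nash payoffs (8, 12).
Column earns 12 sequentially versus 12 at the Nash outcome: unchanged.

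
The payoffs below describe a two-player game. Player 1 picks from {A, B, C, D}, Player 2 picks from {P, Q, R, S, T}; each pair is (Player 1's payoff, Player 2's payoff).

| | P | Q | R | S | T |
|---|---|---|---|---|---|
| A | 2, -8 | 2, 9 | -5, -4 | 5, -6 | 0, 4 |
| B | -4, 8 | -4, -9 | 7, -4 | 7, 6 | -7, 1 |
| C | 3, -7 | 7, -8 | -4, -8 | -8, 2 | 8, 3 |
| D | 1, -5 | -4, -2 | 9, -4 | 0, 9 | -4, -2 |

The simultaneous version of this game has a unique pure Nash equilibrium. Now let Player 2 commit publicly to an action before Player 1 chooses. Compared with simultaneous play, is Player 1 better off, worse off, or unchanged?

worse off

Work backward from Player 1's decision.
- P: Player 1 compares 2, -4, 3, 1 and picks C; Player 2 would get -7.
- Q: Player 1 compares 2, -4, 7, -4 and picks C; Player 2 would get -8.
- R: Player 1 compares -5, 7, -4, 9 and picks D; Player 2 would get -4.
- S: Player 1 compares 5, 7, -8, 0 and picks B; Player 2 would get 6.
- T: Player 1 compares 0, -7, 8, -4 and picks C; Player 2 would get 3.
Maximizing over -7, -8, -4, 6, 3, Player 2 chooses S. Subgame-perfect outcome: (B, S) with payoffs (7, 6).
Now find the simultaneous Nash equilibrium.
Player 1's best replies: P→C; Q→C; R→D; S→B; T→C.
Player 2's best replies: A→Q; B→P; C→T; D→S.
Only (C, T) has each player best-responding; Nash payoffs (8, 3).
Player 1 earns 7 sequentially versus 8 at the Nash outcome: worse off.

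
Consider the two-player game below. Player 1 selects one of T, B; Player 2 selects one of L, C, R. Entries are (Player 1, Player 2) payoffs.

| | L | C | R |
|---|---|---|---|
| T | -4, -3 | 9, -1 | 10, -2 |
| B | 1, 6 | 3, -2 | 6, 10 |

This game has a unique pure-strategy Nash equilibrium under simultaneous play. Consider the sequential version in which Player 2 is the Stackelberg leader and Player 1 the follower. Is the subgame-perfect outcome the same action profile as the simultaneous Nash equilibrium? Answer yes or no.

Work backward from Player 1's decision.
- L → Player 1 plays B (best of -4, 1); Player 2 gets 6.
- C → Player 1 plays T (best of 9, 3); Player 2 gets -1.
- R → Player 1 plays T (best of 10, 6); Player 2 gets -2.
Maximizing over 6, -1, -2, Player 2 chooses L. Subgame-perfect outcome: (B, L) with payoffs (1, 6).
Under simultaneous play:
Player 1's best replies: L→B; C→T; R→T.
Player 2's best replies: T→C; B→R.
Only (T, C) has each player best-responding; Nash payoffs (9, -1).
Sequential outcome (B, L) differs from the Nash profile (T, C).

no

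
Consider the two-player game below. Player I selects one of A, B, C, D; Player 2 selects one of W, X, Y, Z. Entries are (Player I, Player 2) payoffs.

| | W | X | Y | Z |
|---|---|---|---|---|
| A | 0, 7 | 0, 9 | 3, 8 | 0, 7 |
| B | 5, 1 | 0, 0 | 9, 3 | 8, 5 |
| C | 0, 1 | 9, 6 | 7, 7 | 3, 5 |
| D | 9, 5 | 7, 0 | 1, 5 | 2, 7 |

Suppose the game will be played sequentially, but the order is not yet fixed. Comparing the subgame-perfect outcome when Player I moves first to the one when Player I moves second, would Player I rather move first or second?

second

If Player I leads: Player 2's best replies are A→X, B→Z, C→Y, D→Z; Player I's induced payoffs 0, 8, 7, 2; outcome (B, Z), payoffs (8, 5).
If Player 2 leads: Player I's best replies are W→D, X→C, Y→B, Z→B; Player 2's induced payoffs 5, 6, 3, 5; outcome (C, X), payoffs (9, 6).
Player I gets 8 moving first and 9 moving second, so Player I prefers to move second.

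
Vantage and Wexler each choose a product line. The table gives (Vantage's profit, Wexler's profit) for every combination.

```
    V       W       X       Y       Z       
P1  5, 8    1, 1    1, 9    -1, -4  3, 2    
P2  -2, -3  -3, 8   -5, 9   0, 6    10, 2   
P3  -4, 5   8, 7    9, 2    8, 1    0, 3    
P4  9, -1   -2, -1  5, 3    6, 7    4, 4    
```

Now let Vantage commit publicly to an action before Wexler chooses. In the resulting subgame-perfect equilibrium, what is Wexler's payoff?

7

Wexler best-responds to each possible Vantage move:
- P1: BR = X, leader payoff 1.
- P2: BR = X, leader payoff -5.
- P3: BR = W, leader payoff 8.
- P4: BR = Y, leader payoff 6.
Maximizing over 1, -5, 8, 6, Vantage chooses P3. Subgame-perfect outcome: (P3, W) with payoffs (8, 7).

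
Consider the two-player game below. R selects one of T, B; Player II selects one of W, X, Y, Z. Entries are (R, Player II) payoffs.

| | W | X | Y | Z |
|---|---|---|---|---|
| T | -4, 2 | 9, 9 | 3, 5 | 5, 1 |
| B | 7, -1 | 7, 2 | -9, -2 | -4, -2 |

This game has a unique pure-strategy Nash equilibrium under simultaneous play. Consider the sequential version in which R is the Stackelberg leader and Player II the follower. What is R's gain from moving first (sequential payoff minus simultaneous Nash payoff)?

Work backward from Player II's decision.
- T: Player II compares 2, 9, 5, 1 and picks X; R would get 9.
- B: Player II compares -1, 2, -2, -2 and picks X; R would get 7.
Among 9, 7, the best is 9 at T. Subgame-perfect outcome: (T, X) with payoffs (9, 9).
For the simultaneous game, intersect best replies.
R's best replies: W→B; X→T; Y→T; Z→T.
Player II's best replies: T→X; B→X.
Only (T, X) has each player best-responding; Nash payoffs (9, 9).
R's commitment gain: 9 − 9 = 0.

0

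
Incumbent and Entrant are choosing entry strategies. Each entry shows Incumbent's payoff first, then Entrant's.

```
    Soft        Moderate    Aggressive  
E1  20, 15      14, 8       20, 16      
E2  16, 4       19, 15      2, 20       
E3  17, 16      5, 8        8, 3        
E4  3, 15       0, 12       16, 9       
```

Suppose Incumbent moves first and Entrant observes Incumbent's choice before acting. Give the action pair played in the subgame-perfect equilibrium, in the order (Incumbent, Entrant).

(E1, Aggressive)

Solve by backward induction (Incumbent leads).
- E1: Entrant compares 15, 8, 16 and picks Aggressive; Incumbent would get 20.
- E2: Entrant compares 4, 15, 20 and picks Aggressive; Incumbent would get 2.
- E3: Entrant compares 16, 8, 3 and picks Soft; Incumbent would get 17.
- E4: Entrant compares 15, 12, 9 and picks Soft; Incumbent would get 3.
Maximizing over 20, 2, 17, 3, Incumbent chooses E1. Subgame-perfect outcome: (E1, Aggressive) with payoffs (20, 16).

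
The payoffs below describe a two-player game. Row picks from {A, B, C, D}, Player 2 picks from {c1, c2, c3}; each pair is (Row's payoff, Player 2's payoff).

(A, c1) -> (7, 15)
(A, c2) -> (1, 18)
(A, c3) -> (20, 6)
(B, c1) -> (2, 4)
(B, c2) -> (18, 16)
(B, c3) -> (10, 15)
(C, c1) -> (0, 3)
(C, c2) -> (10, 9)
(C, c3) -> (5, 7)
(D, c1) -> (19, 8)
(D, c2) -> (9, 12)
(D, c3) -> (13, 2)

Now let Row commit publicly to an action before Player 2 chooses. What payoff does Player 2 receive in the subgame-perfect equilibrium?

Work backward from Player 2's decision.
- A: Player 2 compares 15, 18, 6 and picks c2; Row would get 1.
- B: Player 2 compares 4, 16, 15 and picks c2; Row would get 18.
- C: Player 2 compares 3, 9, 7 and picks c2; Row would get 10.
- D: Player 2 compares 8, 12, 2 and picks c2; Row would get 9.
Maximizing over 1, 18, 10, 9, Row chooses B. Subgame-perfect outcome: (B, c2) with payoffs (18, 16).

16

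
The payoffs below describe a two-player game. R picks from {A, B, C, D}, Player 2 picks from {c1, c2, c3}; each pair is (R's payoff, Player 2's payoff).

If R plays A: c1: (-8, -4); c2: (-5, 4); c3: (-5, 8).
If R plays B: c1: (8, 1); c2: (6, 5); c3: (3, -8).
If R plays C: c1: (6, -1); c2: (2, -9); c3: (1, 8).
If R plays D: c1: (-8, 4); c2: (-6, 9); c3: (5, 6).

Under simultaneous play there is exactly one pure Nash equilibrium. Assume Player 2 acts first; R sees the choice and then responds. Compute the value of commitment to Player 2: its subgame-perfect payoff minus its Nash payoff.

Work backward from R's decision.
- c1 → R plays B (best of -8, 8, 6, -8); Player 2 gets 1.
- c2 → R plays B (best of -5, 6, 2, -6); Player 2 gets 5.
- c3 → R plays D (best of -5, 3, 1, 5); Player 2 gets 6.
Player 2's induced payoffs are 1, 5, 6, so Player 2 commits to c3. Subgame-perfect outcome: (D, c3) with payoffs (5, 6).
Now find the simultaneous Nash equilibrium.
R's best replies: c1→B; c2→B; c3→D.
Player 2's best replies: A→c3; B→c2; C→c3; D→c2.
The unique mutual best reply is (B, c2), giving (6, 5).
Player 2's commitment gain: 6 − 5 = 1.

1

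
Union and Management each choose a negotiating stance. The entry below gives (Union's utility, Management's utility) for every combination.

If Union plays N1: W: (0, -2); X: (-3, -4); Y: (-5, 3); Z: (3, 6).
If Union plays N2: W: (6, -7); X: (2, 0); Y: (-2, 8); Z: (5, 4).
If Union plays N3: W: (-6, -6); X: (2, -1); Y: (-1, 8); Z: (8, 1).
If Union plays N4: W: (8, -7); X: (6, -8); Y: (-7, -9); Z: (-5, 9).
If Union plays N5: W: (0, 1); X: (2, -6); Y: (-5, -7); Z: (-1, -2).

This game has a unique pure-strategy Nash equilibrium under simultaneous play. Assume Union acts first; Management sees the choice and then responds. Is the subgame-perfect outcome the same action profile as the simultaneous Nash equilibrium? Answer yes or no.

Backward induction with Union moving first.
- N1: BR = Z, leader payoff 3.
- N2: BR = Y, leader payoff -2.
- N3: BR = Y, leader payoff -1.
- N4: BR = Z, leader payoff -5.
- N5: BR = W, leader payoff 0.
Among 3, -2, -1, -5, 0, the best is 3 at N1. Subgame-perfect outcome: (N1, Z) with payoffs (3, 6).
For the simultaneous game, intersect best replies.
Union's best replies: W→N4; X→N4; Y→N3; Z→N3.
Management's best replies: N1→Z; N2→Y; N3→Y; N4→Z; N5→W.
The unique mutual best reply is (N3, Y), giving (-1, 8).
Sequential outcome (N1, Z) differs from the Nash profile (N3, Y).

no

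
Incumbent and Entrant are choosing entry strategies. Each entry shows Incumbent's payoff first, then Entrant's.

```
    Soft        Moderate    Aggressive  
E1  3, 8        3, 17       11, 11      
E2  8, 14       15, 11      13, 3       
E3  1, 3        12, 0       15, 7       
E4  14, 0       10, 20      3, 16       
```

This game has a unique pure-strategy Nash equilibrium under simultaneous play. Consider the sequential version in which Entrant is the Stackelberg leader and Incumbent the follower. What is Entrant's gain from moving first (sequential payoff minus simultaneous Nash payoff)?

Backward induction with Entrant moving first.
- Soft → Incumbent plays E4 (best of 3, 8, 1, 14); Entrant gets 0.
- Moderate → Incumbent plays E2 (best of 3, 15, 12, 10); Entrant gets 11.
- Aggressive → Incumbent plays E3 (best of 11, 13, 15, 3); Entrant gets 7.
Maximizing over 0, 11, 7, Entrant chooses Moderate. Subgame-perfect outcome: (E2, Moderate) with payoffs (15, 11).
For the simultaneous game, intersect best replies.
Incumbent's best replies: Soft→E4; Moderate→E2; Aggressive→E3.
Entrant's best replies: E1→Moderate; E2→Soft; E3→Aggressive; E4→Moderate.
The unique mutual best reply is (E3, Aggressive), giving (15, 7).
Entrant's commitment gain: 11 − 7 = 4.

4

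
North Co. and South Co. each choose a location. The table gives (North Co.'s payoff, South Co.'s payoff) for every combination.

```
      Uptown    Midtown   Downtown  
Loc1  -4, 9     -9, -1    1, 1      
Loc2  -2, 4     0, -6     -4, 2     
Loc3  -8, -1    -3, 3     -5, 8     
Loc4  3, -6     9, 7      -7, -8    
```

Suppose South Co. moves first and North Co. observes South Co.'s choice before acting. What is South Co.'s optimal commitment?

Midtown

North Co. best-responds to each possible South Co. move:
- Uptown → North Co. plays Loc4 (best of -4, -2, -8, 3); South Co. gets -6.
- Midtown → North Co. plays Loc4 (best of -9, 0, -3, 9); South Co. gets 7.
- Downtown → North Co. plays Loc1 (best of 1, -4, -5, -7); South Co. gets 1.
Among -6, 7, 1, the best is 7 at Midtown. Subgame-perfect outcome: (Loc4, Midtown) with payoffs (9, 7).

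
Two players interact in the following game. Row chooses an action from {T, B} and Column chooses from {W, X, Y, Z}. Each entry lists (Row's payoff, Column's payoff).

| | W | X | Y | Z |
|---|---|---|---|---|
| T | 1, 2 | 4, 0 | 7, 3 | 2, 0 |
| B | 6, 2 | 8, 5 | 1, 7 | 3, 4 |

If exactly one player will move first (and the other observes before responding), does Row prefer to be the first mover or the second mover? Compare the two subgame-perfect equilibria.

If Row leads: Column's best replies are T→Y, B→Y; Row's induced payoffs 7, 1; outcome (T, Y), payoffs (7, 3).
If Column leads: Row's best replies are W→B, X→B, Y→T, Z→B; Column's induced payoffs 2, 5, 3, 4; outcome (B, X), payoffs (8, 5).
Row gets 7 moving first and 8 moving second, so Row prefers to move second.

second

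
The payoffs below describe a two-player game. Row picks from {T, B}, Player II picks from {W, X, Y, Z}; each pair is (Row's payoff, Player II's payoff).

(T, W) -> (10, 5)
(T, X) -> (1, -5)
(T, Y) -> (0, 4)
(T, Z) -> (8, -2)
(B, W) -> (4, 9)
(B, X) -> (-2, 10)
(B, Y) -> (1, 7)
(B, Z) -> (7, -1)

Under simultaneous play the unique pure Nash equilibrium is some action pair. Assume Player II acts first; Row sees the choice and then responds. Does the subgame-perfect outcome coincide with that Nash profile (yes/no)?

Work backward from Row's decision.
- W: Row compares 10, 4 and picks T; Player II would get 5.
- X: Row compares 1, -2 and picks T; Player II would get -5.
- Y: Row compares 0, 1 and picks B; Player II would get 7.
- Z: Row compares 8, 7 and picks T; Player II would get -2.
Player II's induced payoffs are 5, -5, 7, -2, so Player II commits to Y. Subgame-perfect outcome: (B, Y) with payoffs (1, 7).
Under simultaneous play:
Row's best replies: W→T; X→T; Y→B; Z→T.
Player II's best replies: T→W; B→X.
Only (T, W) has each player best-responding; Nash payoffs (10, 5).
Sequential outcome (B, Y) differs from the Nash profile (T, W).

no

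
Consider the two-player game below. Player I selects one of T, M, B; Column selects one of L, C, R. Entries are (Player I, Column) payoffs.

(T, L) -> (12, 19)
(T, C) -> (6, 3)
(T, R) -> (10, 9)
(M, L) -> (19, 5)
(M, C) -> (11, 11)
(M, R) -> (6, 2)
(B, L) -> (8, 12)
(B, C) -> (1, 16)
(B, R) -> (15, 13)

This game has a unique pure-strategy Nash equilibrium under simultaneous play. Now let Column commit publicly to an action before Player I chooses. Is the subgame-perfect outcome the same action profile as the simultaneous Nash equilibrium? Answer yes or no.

Solve by backward induction (Column leads).
- L → Player I plays M (best of 12, 19, 8); Column gets 5.
- C → Player I plays M (best of 6, 11, 1); Column gets 11.
- R → Player I plays B (best of 10, 6, 15); Column gets 13.
Column's induced payoffs are 5, 11, 13, so Column commits to R. Subgame-perfect outcome: (B, R) with payoffs (15, 13).
For the simultaneous game, intersect best replies.
Player I's best replies: L→M; C→M; R→B.
Column's best replies: T→L; M→C; B→C.
Only (M, C) has each player best-responding; Nash payoffs (11, 11).
Sequential outcome (B, R) differs from the Nash profile (M, C).

no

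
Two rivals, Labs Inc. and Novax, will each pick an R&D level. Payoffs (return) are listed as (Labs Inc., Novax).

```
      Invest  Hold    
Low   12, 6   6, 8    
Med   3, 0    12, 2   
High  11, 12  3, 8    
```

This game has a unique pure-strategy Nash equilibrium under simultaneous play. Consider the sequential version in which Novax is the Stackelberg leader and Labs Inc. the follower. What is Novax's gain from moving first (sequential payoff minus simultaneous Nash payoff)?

4

Backward induction with Novax moving first.
- Invest: Labs Inc. compares 12, 3, 11 and picks Low; Novax would get 6.
- Hold: Labs Inc. compares 6, 12, 3 and picks Med; Novax would get 2.
Novax's induced payoffs are 6, 2, so Novax commits to Invest. Subgame-perfect outcome: (Low, Invest) with payoffs (12, 6).
Now find the simultaneous Nash equilibrium.
Labs Inc.'s best replies: Invest→Low; Hold→Med.
Novax's best replies: Low→Hold; Med→Hold; High→Invest.
Only (Med, Hold) has each player best-responding; Nash payoffs (12, 2).
Novax's commitment gain: 6 − 2 = 4.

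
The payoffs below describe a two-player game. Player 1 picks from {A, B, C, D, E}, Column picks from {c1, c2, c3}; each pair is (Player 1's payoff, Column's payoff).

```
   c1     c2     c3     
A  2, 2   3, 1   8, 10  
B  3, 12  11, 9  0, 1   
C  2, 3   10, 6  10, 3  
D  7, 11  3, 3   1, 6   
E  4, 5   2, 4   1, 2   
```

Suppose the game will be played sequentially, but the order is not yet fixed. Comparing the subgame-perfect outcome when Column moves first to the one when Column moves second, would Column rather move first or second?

first

If Player 1 leads: Column's best replies are A→c3, B→c1, C→c2, D→c1, E→c1; Player 1's induced payoffs 8, 3, 10, 7, 4; outcome (C, c2), payoffs (10, 6).
If Column leads: Player 1's best replies are c1→D, c2→B, c3→C; Column's induced payoffs 11, 9, 3; outcome (D, c1), payoffs (7, 11).
Column gets 11 moving first and 6 moving second, so Column prefers to move first.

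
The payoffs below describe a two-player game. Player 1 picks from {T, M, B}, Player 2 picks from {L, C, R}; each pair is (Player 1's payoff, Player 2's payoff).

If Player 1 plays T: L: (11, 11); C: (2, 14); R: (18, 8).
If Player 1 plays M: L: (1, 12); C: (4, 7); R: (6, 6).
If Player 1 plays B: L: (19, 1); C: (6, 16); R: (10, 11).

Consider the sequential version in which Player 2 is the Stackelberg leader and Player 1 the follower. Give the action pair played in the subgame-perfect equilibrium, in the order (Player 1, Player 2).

Solve by backward induction (Player 2 leads).
- L → Player 1 plays B (best of 11, 1, 19); Player 2 gets 1.
- C → Player 1 plays B (best of 2, 4, 6); Player 2 gets 16.
- R → Player 1 plays T (best of 18, 6, 10); Player 2 gets 8.
Player 2's induced payoffs are 1, 16, 8, so Player 2 commits to C. Subgame-perfect outcome: (B, C) with payoffs (6, 16).

(B, C)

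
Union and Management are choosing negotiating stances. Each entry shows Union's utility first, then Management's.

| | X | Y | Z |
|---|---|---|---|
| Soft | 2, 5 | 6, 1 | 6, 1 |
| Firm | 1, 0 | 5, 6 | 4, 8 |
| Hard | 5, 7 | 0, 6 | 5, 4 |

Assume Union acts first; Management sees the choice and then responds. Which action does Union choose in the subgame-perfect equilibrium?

Hard

Management best-responds to each possible Union move:
- Soft: BR = X, leader payoff 2.
- Firm: BR = Z, leader payoff 4.
- Hard: BR = X, leader payoff 5.
Union's induced payoffs are 2, 4, 5, so Union commits to Hard. Subgame-perfect outcome: (Hard, X) with payoffs (5, 7).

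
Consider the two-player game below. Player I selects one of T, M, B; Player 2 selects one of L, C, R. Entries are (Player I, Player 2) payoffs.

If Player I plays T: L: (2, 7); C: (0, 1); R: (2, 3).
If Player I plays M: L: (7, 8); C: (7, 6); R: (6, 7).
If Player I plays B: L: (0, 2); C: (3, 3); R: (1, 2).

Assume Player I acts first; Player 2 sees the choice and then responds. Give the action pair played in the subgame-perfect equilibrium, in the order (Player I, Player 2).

Work backward from Player 2's decision.
- T: Player 2 compares 7, 1, 3 and picks L; Player I would get 2.
- M: Player 2 compares 8, 6, 7 and picks L; Player I would get 7.
- B: Player 2 compares 2, 3, 2 and picks C; Player I would get 3.
Maximizing over 2, 7, 3, Player I chooses M. Subgame-perfect outcome: (M, L) with payoffs (7, 8).

(M, L)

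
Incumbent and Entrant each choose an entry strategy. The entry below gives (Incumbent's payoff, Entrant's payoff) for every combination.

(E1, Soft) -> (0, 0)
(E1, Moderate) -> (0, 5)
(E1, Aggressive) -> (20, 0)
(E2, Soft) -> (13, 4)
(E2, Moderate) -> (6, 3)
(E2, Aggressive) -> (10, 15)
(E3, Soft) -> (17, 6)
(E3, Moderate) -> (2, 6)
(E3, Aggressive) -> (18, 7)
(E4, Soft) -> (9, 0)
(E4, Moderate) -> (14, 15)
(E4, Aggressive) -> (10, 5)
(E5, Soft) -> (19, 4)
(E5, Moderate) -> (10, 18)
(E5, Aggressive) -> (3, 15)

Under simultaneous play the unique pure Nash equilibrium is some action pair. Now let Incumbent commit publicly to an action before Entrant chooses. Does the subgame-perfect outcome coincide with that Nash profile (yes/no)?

Solve by backward induction (Incumbent leads).
- E1: BR = Moderate, leader payoff 0.
- E2: BR = Aggressive, leader payoff 10.
- E3: BR = Aggressive, leader payoff 18.
- E4: BR = Moderate, leader payoff 14.
- E5: BR = Moderate, leader payoff 10.
Maximizing over 0, 10, 18, 14, 10, Incumbent chooses E3. Subgame-perfect outcome: (E3, Aggressive) with payoffs (18, 7).
Under simultaneous play:
Incumbent's best replies: Soft→E5; Moderate→E4; Aggressive→E1.
Entrant's best replies: E1→Moderate; E2→Aggressive; E3→Aggressive; E4→Moderate; E5→Moderate.
The unique mutual best reply is (E4, Moderate), giving (14, 15).
Sequential outcome (E3, Aggressive) differs from the Nash profile (E4, Moderate).

no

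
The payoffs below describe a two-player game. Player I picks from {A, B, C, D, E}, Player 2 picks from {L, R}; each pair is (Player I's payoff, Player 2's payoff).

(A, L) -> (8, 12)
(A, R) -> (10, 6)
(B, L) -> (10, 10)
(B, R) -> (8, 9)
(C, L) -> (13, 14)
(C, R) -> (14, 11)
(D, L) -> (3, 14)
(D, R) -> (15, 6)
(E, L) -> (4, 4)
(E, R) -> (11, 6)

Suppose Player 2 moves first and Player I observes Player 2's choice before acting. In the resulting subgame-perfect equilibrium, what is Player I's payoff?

Backward induction with Player 2 moving first.
- L: BR = C, leader payoff 14.
- R: BR = D, leader payoff 6.
Among 14, 6, the best is 14 at L. Subgame-perfect outcome: (C, L) with payoffs (13, 14).

13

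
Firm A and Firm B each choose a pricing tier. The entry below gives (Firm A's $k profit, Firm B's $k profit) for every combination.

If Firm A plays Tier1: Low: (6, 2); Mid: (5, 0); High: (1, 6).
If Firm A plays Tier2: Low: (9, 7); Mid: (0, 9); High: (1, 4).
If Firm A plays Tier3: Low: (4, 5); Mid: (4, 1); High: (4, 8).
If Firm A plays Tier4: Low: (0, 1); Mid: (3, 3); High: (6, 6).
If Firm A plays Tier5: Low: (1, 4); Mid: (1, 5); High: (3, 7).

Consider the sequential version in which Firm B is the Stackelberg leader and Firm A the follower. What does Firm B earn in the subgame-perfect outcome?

Backward induction with Firm B moving first.
- Low: BR = Tier2, leader payoff 7.
- Mid: BR = Tier1, leader payoff 0.
- High: BR = Tier4, leader payoff 6.
Maximizing over 7, 0, 6, Firm B chooses Low. Subgame-perfect outcome: (Tier2, Low) with payoffs (9, 7).

7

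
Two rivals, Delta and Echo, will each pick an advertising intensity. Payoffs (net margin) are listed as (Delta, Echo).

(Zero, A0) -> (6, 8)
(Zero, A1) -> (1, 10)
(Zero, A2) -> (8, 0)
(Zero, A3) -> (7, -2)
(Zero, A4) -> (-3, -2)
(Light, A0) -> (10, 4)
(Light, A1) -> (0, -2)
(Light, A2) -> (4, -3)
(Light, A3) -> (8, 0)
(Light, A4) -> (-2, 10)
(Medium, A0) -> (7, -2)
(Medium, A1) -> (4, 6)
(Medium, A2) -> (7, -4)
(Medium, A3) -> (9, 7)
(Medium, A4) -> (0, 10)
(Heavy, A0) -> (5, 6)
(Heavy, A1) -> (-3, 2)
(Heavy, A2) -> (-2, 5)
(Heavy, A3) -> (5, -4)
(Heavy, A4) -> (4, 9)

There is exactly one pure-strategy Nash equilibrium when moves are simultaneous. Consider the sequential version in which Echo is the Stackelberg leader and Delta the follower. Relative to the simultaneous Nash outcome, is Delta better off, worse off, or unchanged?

unchanged

Solve by backward induction (Echo leads).
- A0 → Delta plays Light (best of 6, 10, 7, 5); Echo gets 4.
- A1 → Delta plays Medium (best of 1, 0, 4, -3); Echo gets 6.
- A2 → Delta plays Zero (best of 8, 4, 7, -2); Echo gets 0.
- A3 → Delta plays Medium (best of 7, 8, 9, 5); Echo gets 7.
- A4 → Delta plays Heavy (best of -3, -2, 0, 4); Echo gets 9.
Echo's induced payoffs are 4, 6, 0, 7, 9, so Echo commits to A4. Subgame-perfect outcome: (Heavy, A4) with payoffs (4, 9).
For the simultaneous game, intersect best replies.
Delta's best replies: A0→Light; A1→Medium; A2→Zero; A3→Medium; A4→Heavy.
Echo's best replies: Zero→A1; Light→A4; Medium→A4; Heavy→A4.
Only (Heavy, A4) has each player best-responding; Nash payoffs (4, 9).
Delta earns 4 sequentially versus 4 at the Nash outcome: unchanged.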